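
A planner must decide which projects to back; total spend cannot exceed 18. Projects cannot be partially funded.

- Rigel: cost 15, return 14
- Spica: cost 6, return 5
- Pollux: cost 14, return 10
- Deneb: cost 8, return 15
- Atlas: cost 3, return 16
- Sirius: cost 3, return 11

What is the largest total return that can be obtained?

42

Treat it as a binary knapsack problem.
Spica + Deneb + Atlas: cost 6 + 8 + 3 = 17 ≤ 18, return 5 + 15 + 16 = 36.
Deneb + Atlas + Sirius: cost 8 + 3 + 3 = 14 ≤ 18, return 15 + 16 + 11 = 42.
Best is Deneb, Atlas, and Sirius with total return 42.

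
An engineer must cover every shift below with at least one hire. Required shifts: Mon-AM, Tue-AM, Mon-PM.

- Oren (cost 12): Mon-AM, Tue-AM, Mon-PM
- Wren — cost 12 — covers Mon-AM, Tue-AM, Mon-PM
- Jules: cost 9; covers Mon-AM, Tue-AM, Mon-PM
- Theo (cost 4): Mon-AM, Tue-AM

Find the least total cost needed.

The greedy cost-per-new-shift heuristic would pick Theo and Jules for 13, but a cheaper cover exists.
Jules alone covers Mon-AM, Tue-AM, Mon-PM — every shift.
Total cost: 9.
No cover costs less than 9.

9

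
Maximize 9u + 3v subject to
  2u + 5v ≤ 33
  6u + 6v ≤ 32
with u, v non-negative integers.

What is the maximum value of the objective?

The continuous relaxation peaks at (5.33, 0) with value 48.00; rounding to a feasible lattice point costs some objective.
(u,v)=(5,0) is feasible, giving 45.
(u,v)=(4,1) is feasible, giving 39.
(u,v)=(4,0) is feasible, giving 36.
Maximum is 45 at (u,v)=(5,0).

45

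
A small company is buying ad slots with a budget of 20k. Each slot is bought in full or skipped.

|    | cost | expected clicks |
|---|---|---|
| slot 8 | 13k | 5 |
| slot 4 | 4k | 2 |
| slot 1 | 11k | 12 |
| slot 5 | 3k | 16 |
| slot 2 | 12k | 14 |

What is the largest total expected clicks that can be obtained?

32

This is a 0-1 knapsack instance.
Allowing fractional choices, the relaxed optimum would be about 35.5, but ad slots are indivisible.
slot 4 + slot 1 + slot 5: cost 4 + 11 + 3 = 18 ≤ 20, expected clicks 2 + 12 + 16 = 30.
slot 4 + slot 5 + slot 2: cost 4 + 3 + 12 = 19 ≤ 20, expected clicks 2 + 16 + 14 = 32.
slot 5 + slot 2: cost 3 + 12 = 15 ≤ 20, expected clicks 16 + 14 = 30.
Best is slot 4, slot 5, and slot 2 with total expected clicks 32.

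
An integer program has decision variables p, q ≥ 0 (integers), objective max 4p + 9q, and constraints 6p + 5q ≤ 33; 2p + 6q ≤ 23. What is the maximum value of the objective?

35

The continuous relaxation peaks at (3.19, 2.77) with value 37.69; rounding to a feasible lattice point costs some objective.
(p,q)=(2,3) is feasible, giving 35.
(p,q)=(1,3) is feasible, giving 31.
(p,q)=(3,2) is feasible, giving 30.
The best lattice point is (2,3), giving 35.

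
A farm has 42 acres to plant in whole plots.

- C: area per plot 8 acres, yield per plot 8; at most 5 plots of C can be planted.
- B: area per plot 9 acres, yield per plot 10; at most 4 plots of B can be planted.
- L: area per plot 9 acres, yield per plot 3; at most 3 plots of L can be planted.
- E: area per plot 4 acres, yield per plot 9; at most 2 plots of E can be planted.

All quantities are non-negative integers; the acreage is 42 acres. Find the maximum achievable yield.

54

Take 2×C, 2×B, and 2×E: area 42 ≤ 42, yield 2·8 + 2·10 + 2·9 = 54.
E has the best ratio (9/4) and is taken to its limit of 2; remaining capacity is filled optimally with the others.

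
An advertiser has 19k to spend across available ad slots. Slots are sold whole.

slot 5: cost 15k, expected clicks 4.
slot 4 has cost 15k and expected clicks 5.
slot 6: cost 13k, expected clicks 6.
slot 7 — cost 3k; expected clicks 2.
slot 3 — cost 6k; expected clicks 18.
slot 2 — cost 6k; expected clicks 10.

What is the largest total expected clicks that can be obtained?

Treat it as a binary knapsack problem.
slot 7 + slot 3 + slot 2: cost 3 + 6 + 6 = 15 ≤ 19, expected clicks 2 + 18 + 10 = 30.
slot 3 + slot 2: cost 6 + 6 = 12 ≤ 19, expected clicks 18 + 10 = 28.
Best is slot 7, slot 3, and slot 2 with total expected clicks 30.

30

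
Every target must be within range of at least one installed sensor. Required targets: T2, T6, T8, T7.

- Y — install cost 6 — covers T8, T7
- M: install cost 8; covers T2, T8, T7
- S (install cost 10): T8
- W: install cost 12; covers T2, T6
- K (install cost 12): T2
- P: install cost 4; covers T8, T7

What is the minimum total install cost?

This is an integer covering problem.
Choose W and P: together they cover T2, T6, T8, T7 — every target.
Total install cost: 12 + 4 = 16.
No cover costs less than 16.

16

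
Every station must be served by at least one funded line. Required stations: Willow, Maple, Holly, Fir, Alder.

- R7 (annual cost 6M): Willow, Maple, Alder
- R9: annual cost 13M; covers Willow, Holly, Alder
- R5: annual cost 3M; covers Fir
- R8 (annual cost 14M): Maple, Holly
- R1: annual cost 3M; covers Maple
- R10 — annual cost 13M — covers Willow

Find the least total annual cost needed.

Choose R9, R5, and R1: together they cover Willow, Maple, Holly, Fir, Alder — every station.
Total annual cost: 13 + 3 + 3 = 19.

19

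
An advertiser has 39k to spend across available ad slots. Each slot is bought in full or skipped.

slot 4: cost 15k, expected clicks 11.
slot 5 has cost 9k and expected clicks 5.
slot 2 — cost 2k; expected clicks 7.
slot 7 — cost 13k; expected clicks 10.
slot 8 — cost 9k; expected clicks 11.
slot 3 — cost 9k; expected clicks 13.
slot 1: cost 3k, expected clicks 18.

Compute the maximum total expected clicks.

60

Take slot 4, slot 2, slot 8, slot 3, and slot 1: cost 15 + 2 + 9 + 9 + 3 = 38 ≤ 39, expected clicks 11 + 7 + 11 + 13 + 18 = 60.
No other feasible combination does better.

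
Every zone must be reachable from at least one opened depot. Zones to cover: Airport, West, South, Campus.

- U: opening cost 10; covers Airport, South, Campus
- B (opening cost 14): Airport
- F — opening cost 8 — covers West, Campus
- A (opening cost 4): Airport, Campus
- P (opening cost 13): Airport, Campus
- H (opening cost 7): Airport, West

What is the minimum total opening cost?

Choose U and H: together they cover Airport, West, South, Campus — every zone.
Total opening cost: 10 + 7 = 17.

17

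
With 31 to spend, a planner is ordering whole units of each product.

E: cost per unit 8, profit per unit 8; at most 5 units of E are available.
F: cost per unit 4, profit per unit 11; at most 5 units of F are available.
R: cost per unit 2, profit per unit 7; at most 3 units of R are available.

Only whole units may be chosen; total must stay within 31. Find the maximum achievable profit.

R has the best ratio (7/2); taking only R gives at most 3×7 = 21 (stopped by the supply cap of 3).
Mixing does better — 5×F and 3×R: cost 26 ≤ 31, profit 5·11 + 3·7 = 76.

76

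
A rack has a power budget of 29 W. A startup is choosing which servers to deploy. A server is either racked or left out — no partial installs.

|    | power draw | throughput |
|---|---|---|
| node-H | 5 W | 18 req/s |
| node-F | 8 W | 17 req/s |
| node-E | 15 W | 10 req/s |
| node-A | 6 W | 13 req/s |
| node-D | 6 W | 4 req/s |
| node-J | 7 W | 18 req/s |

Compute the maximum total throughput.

66

This is a 0-1 knapsack instance.
Allowing fractional choices, the relaxed optimum would be about 68.0, but servers are indivisible.
node-H + node-F + node-D + node-J: power draw 5 + 8 + 6 + 7 = 26 ≤ 29, throughput 18 + 17 + 4 + 18 = 57.
node-H + node-F + node-A + node-J: power draw 5 + 8 + 6 + 7 = 26 ≤ 29, throughput 18 + 17 + 13 + 18 = 66.
node-H + node-F + node-J: power draw 5 + 8 + 7 = 20 ≤ 29, throughput 18 + 17 + 18 = 53.
Best is node-H, node-F, node-A, and node-J with total throughput 66.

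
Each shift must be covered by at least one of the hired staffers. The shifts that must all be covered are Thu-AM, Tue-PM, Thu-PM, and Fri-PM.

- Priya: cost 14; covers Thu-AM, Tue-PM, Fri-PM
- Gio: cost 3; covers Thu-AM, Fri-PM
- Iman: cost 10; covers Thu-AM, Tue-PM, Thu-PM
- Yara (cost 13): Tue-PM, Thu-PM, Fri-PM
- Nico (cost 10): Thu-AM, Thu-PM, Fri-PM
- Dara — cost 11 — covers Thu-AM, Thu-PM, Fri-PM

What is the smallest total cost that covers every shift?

13

This is a weighted set-cover instance.
Choose Gio and Iman: together they cover Thu-AM, Tue-PM, Thu-PM, Fri-PM — every shift.
Total cost: 3 + 10 = 13.
No cover costs less than 13.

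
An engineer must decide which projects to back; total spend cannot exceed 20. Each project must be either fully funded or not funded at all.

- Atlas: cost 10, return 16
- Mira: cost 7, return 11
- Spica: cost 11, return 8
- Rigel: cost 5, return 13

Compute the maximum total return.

This is a 0-1 knapsack instance.
Allowing fractional choices, the relaxed optimum would be about 36.9, but projects are indivisible.
Mira + Rigel: cost 7 + 5 = 12 ≤ 20, return 11 + 13 = 24.
Atlas + Mira: cost 10 + 7 = 17 ≤ 20, return 16 + 11 = 27.
Atlas + Rigel: cost 10 + 5 = 15 ≤ 20, return 16 + 13 = 29.
Best is Atlas and Rigel with total return 29.

29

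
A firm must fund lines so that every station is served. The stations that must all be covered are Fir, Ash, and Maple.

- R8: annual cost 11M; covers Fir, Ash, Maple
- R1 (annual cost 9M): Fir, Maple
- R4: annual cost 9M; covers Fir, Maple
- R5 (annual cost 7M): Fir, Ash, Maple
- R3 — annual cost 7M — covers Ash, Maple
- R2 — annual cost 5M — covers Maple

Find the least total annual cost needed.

R5 alone covers Fir, Ash, Maple — every station.
Total annual cost: 7.
No cover costs less than 7.

7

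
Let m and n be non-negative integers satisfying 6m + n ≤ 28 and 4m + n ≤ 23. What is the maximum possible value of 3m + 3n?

(m,n)=(0,23): 6·0+1·23=23≤28, 4·0+1·23=23≤23, objective 69.
(m,n)=(0,22): 6·0+1·22=22≤28, 4·0+1·22=22≤23, objective 66.
No feasible integer point exceeds 69.

69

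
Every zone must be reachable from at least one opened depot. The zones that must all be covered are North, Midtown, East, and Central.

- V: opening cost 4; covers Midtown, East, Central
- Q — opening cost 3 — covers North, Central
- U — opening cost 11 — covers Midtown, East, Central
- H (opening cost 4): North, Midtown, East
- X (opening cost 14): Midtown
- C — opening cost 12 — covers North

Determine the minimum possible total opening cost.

7

Choose V and Q: together they cover North, Midtown, East, Central — every zone.
Total opening cost: 4 + 3 = 7.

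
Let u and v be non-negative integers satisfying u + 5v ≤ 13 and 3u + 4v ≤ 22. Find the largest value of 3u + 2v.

(u,v)=(7,0): 1·7+5·0=7≤13, 3·7+4·0=21≤22, objective 21.
(u,v)=(6,1): 1·6+5·1=11≤13, 3·6+4·1=22≤22, objective 20.
The best lattice point is (7,0), giving 21.

21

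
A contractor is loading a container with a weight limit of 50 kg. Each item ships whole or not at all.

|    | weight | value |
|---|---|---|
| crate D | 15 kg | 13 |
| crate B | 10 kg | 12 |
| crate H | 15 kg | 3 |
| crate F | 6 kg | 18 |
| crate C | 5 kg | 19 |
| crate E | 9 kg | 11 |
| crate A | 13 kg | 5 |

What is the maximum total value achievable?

This is a 0-1 knapsack instance.
crate D + crate B + crate F + crate C + crate A: weight 15 + 10 + 6 + 5 + 13 = 49 ≤ 50, value 13 + 12 + 18 + 19 + 5 = 67.
crate D + crate B + crate F + crate C + crate E: weight 15 + 10 + 6 + 5 + 9 = 45 ≤ 50, value 13 + 12 + 18 + 19 + 11 = 73.
Best is crate D, crate B, crate F, crate C, and crate E with total value 73.

73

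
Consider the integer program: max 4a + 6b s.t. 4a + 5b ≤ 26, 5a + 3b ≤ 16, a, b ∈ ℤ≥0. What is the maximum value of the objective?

30

(a,b)=(0,5): 4·0+5·5=25≤26, 5·0+3·5=15≤16, objective 30.
(a,b)=(0,4): 4·0+5·4=20≤26, 5·0+3·4=12≤16, objective 24.
The best lattice point is (0,5), giving 30.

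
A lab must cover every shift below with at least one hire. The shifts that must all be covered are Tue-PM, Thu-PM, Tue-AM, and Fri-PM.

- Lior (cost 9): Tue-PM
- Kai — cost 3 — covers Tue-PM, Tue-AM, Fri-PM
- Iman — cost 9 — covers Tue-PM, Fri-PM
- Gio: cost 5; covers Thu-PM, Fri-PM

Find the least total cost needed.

Choose Kai and Gio: together they cover Tue-PM, Thu-PM, Tue-AM, Fri-PM — every shift.
Total cost: 3 + 5 = 8.
No cover costs less than 8.

8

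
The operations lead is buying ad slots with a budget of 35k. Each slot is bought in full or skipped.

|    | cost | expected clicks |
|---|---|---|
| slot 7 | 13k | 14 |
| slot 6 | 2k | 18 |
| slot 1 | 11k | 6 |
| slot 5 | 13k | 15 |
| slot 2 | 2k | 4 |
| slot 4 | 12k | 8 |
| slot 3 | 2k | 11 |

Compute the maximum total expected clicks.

62

This is an integer program with binary decision variables.
Allowing fractional choices, the relaxed optimum would be about 64.0, but ad slots are indivisible.
slot 7 + slot 6 + slot 5 + slot 2 + slot 3: cost 13 + 2 + 13 + 2 + 2 = 32 ≤ 35, expected clicks 14 + 18 + 15 + 4 + 11 = 62.
slot 7 + slot 6 + slot 5 + slot 3: cost 13 + 2 + 13 + 2 = 30 ≤ 35, expected clicks 14 + 18 + 15 + 11 = 58.
slot 6 + slot 5 + slot 2 + slot 4 + slot 3: cost 2 + 13 + 2 + 12 + 2 = 31 ≤ 35, expected clicks 18 + 15 + 4 + 8 + 11 = 56.
Best is slot 7, slot 6, slot 5, slot 2, and slot 3 with total expected clicks 62.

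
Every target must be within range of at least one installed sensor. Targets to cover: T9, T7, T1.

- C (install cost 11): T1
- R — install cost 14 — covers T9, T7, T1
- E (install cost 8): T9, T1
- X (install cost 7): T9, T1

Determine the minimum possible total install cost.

This is an integer covering problem.
The greedy cost-per-new-target heuristic would pick X and R for 21, but a cheaper cover exists.
R alone covers T9, T7, T1 — every target.
Total install cost: 14.
No cover costs less than 14.

14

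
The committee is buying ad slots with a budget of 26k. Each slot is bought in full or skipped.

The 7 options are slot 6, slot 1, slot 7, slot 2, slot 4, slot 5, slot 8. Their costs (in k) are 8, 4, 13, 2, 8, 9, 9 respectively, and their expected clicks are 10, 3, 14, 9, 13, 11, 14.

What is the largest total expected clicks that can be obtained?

39

Treat it as a binary knapsack problem.
Take slot 1, slot 2, slot 4, and slot 8: cost 4 + 2 + 8 + 9 = 23 ≤ 26, expected clicks 3 + 9 + 13 + 14 = 39.
No other feasible combination does better.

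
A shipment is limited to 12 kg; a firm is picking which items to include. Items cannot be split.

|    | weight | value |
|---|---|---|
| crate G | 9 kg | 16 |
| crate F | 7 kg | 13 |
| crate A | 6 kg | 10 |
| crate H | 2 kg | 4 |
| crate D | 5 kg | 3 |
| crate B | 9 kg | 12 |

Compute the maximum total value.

20

Allowing fractional choices, the relaxed optimum would be about 22.3, but items are indivisible.
crate F + crate H: weight 7 + 2 = 9 ≤ 12, value 13 + 4 = 17.
crate G + crate H: weight 9 + 2 = 11 ≤ 12, value 16 + 4 = 20.
Best is crate G and crate H with total value 20.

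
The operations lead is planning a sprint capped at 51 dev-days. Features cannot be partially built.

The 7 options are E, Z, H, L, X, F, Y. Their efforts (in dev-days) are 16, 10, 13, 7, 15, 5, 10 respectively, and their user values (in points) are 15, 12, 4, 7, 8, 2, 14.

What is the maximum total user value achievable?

This is an integer program with binary decision variables.
E + Z + X + Y: effort 16 + 10 + 15 + 10 = 51 ≤ 51, user value 15 + 12 + 8 + 14 = 49.
E + Z + L + F + Y: effort 16 + 10 + 7 + 5 + 10 = 48 ≤ 51, user value 15 + 12 + 7 + 2 + 14 = 50.
Best is E, Z, L, F, and Y with total user value 50.

50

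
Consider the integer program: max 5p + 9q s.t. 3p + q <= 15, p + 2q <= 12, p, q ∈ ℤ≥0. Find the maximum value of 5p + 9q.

55

Relaxing integrality, the LP optimum is 55.80 at (p,q) = (3.6, 4.2), which is not an integer point.
(p,q)=(2,5): 3·2+1·5=11≤15, 1·2+2·5=12≤12, objective 55.
(p,q)=(3,4): 3·3+1·4=13≤15, 1·3+2·4=11≤12, objective 51.
(p,q)=(1,5): 3·1+1·5=8≤15, 1·1+2·5=11≤12, objective 50.
(p,q)=(4,3): 3·4+1·3=15≤15, 1·4+2·3=10≤12, objective 47.
The best lattice point is (2,5), giving 55.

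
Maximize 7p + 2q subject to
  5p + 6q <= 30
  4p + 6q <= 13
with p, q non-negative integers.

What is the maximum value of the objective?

21

(p,q)=(3,0): 5·3+6·0=15≤30, 4·3+6·0=12≤13, objective 21.
(p,q)=(2,0): 5·2+6·0=10≤30, 4·2+6·0=8≤13, objective 14.
No feasible integer point exceeds 21.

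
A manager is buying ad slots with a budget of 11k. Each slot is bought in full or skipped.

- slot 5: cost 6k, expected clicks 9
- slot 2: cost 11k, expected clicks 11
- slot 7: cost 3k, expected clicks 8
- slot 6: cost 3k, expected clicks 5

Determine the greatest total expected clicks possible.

Allowing fractional choices, the relaxed optimum would be about 20.5, but ad slots are indivisible.
slot 5 + slot 6: cost 6 + 3 = 9 ≤ 11, expected clicks 9 + 5 = 14.
slot 7 + slot 6: cost 3 + 3 = 6 ≤ 11, expected clicks 8 + 5 = 13.
slot 5 + slot 7: cost 6 + 3 = 9 ≤ 11, expected clicks 9 + 8 = 17.
Best is slot 5 and slot 7 with total expected clicks 17.

17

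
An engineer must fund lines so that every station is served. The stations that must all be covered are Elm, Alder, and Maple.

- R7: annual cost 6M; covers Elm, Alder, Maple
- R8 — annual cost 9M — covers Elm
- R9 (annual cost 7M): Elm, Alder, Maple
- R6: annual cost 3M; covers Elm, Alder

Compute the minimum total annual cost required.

6

The greedy cost-per-new-station heuristic would pick R6 and R7 for 9, but a cheaper cover exists.
R7 alone covers Elm, Alder, Maple — every station.
Total annual cost: 6.
No cover costs less than 6.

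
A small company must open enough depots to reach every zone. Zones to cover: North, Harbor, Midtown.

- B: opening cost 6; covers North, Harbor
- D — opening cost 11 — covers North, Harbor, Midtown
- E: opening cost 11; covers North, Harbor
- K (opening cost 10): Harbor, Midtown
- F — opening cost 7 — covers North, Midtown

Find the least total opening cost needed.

The greedy cost-per-new-zone heuristic would pick B and F for 13, but a cheaper cover exists.
D alone covers North, Harbor, Midtown — every zone.
Total opening cost: 11.
No cover costs less than 11.

11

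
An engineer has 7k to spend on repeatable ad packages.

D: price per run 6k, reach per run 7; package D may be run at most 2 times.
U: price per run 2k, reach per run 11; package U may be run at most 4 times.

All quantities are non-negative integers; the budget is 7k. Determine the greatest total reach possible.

2×U: price 4 ≤ 7, reach 2·11 = 22.
3×U: price 6 ≤ 7, reach 3·11 = 33.
Best is 33.

33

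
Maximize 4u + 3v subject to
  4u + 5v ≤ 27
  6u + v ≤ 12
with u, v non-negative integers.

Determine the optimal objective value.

16

The continuous relaxation peaks at (1.27, 4.38) with value 18.23; rounding to a feasible lattice point costs some objective.
(u,v)=(1,4) is feasible, giving 16.
(u,v)=(0,5) is feasible, giving 15.
The best lattice point is (1,4), giving 16.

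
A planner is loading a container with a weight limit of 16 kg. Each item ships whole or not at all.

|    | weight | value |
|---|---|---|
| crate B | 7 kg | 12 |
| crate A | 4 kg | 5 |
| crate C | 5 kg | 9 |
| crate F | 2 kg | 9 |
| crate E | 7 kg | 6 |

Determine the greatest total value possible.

30

Take crate B, crate C, and crate F: weight 7 + 5 + 2 = 14 ≤ 16, value 12 + 9 + 9 = 30.
No other feasible combination does better.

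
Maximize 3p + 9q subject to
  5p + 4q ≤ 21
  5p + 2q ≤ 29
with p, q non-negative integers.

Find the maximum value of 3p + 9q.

45

The continuous relaxation peaks at (0, 5.25) with value 47.25; rounding to a feasible lattice point costs some objective.
(p,q)=(0,5): 5·0+4·5=20≤21, 5·0+2·5=10≤29, objective 45.
(p,q)=(1,4): 5·1+4·4=21≤21, 5·1+2·4=13≤29, objective 39.
(p,q)=(0,4): 5·0+4·4=16≤21, 5·0+2·4=8≤29, objective 36.
No feasible integer point exceeds 45.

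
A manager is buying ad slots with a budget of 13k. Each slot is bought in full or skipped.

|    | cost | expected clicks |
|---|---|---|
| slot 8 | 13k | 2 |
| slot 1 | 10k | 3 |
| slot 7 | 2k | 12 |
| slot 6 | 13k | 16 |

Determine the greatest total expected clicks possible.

16

Allowing fractional choices, the relaxed optimum would be about 25.5, but ad slots are indivisible.
slot 6: cost 13 ≤ 13, expected clicks 16.
slot 7: cost 2 ≤ 13, expected clicks 12.
slot 1 + slot 7: cost 10 + 2 = 12 ≤ 13, expected clicks 3 + 12 = 15.
Best is slot 6 with total expected clicks 16.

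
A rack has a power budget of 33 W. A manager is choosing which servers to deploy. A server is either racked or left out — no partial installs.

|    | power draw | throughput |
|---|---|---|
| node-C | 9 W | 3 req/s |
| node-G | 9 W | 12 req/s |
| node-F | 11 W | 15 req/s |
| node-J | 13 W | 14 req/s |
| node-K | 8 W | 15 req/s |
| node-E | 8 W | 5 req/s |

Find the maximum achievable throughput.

This is a 0-1 knapsack instance.
node-G + node-F + node-K: power draw 9 + 11 + 8 = 28 ≤ 33, throughput 12 + 15 + 15 = 42.
node-F + node-J + node-K: power draw 11 + 13 + 8 = 32 ≤ 33, throughput 15 + 14 + 15 = 44.
Best is node-F, node-J, and node-K with total throughput 44.

44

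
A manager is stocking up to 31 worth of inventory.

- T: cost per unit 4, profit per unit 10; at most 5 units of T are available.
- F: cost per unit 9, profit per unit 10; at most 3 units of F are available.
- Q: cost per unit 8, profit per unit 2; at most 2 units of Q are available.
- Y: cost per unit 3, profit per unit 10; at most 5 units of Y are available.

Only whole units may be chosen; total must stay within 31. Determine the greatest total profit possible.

90

4×T and 5×Y: cost 31 ≤ 31, profit 4·10 + 5·10 = 90.
3×T and 5×Y: cost 27 ≤ 31, profit 3·10 + 5·10 = 80.
Best is 90.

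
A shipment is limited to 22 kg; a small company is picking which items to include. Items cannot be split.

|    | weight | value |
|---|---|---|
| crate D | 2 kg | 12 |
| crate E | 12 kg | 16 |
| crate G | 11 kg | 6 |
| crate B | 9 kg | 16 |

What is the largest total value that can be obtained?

This is an integer program with binary decision variables.
crate E + crate B: weight 12 + 9 = 21 ≤ 22, value 16 + 16 = 32.
crate D + crate B: weight 2 + 9 = 11 ≤ 22, value 12 + 16 = 28.
crate D + crate G + crate B: weight 2 + 11 + 9 = 22 ≤ 22, value 12 + 6 + 16 = 34.
Best is crate D, crate G, and crate B with total value 34.

34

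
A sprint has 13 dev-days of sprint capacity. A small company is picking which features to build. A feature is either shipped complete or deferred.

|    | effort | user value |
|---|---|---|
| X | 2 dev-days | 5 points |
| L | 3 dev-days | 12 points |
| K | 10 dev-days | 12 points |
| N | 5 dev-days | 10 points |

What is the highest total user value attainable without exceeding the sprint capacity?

Allowing fractional choices, the relaxed optimum would be about 30.6, but features are indivisible.
X + L + N: effort 2 + 3 + 5 = 10 ≤ 13, user value 5 + 12 + 10 = 27.
L + K: effort 3 + 10 = 13 ≤ 13, user value 12 + 12 = 24.
Best is X, L, and N with total user value 27.

27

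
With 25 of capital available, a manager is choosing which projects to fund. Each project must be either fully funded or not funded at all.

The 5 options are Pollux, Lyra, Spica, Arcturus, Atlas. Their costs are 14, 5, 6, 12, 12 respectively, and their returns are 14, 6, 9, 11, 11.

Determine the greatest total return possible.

29

Pollux + Lyra + Spica: cost 14 + 5 + 6 = 25 ≤ 25, return 14 + 6 + 9 = 29.
Lyra + Spica + Arcturus: cost 5 + 6 + 12 = 23 ≤ 25, return 6 + 9 + 11 = 26.
Best is Pollux, Lyra, and Spica with total return 29.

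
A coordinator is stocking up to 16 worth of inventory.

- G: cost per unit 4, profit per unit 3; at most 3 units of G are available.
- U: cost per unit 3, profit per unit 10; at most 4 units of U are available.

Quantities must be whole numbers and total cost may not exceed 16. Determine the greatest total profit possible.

U has the best ratio (10/3); taking only U gives at most 4×10 = 40 (stopped by the supply cap of 4).
Mixing does better — 1×G and 4×U: cost 16 ≤ 16, profit 1·3 + 4·10 = 43.

43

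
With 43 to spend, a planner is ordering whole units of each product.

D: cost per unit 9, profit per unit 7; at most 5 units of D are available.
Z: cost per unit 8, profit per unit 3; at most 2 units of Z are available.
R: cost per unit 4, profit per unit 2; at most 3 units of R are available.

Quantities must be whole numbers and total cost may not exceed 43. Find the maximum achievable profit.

30

This is a bounded integer knapsack.
Take 4×D and 1×R: cost 40 ≤ 43, profit 4·7 + 1·2 = 30.
No other integer combination yields more.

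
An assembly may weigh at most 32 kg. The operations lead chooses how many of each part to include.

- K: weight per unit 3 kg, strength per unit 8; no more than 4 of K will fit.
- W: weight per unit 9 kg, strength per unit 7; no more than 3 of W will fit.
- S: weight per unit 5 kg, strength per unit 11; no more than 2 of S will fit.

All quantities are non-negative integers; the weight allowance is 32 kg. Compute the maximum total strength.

61

K has the best ratio (8/3); taking only K gives at most 4×8 = 32 (stopped by the supply cap of 4).
Mixing does better — 4×K, 1×W, and 2×S: weight 31 ≤ 32, strength 4·8 + 1·7 + 2·11 = 61.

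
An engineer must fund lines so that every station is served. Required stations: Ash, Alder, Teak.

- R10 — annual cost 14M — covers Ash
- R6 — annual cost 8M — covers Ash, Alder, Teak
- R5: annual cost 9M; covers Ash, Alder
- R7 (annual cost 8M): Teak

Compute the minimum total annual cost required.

R6 alone covers Ash, Alder, Teak — every station.
Total annual cost: 8.
No cover costs less than 8.

8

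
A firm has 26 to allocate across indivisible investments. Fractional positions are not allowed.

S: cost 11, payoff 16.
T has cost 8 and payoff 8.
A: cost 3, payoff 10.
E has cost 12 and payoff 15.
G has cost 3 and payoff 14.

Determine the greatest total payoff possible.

48

Allowing fractional choices, the relaxed optimum would be about 51.2, but investments are indivisible.
S + E + G: cost 11 + 12 + 3 = 26 ≤ 26, payoff 16 + 15 + 14 = 45.
S + T + A + G: cost 11 + 8 + 3 + 3 = 25 ≤ 26, payoff 16 + 8 + 10 + 14 = 48.
T + A + E + G: cost 8 + 3 + 12 + 3 = 26 ≤ 26, payoff 8 + 10 + 15 + 14 = 47.
Best is S, T, A, and G with total payoff 48.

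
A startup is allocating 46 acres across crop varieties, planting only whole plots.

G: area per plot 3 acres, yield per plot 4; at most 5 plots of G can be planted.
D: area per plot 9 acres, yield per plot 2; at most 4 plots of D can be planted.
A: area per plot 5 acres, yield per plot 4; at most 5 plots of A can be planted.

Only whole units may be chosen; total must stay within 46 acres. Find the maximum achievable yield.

40

5×G and 5×A: area 40 ≤ 46, yield 5·4 + 5·4 = 40.
4×G, 1×D, and 5×A: area 46 ≤ 46, yield 4·4 + 1·2 + 5·4 = 38.
Best is 40.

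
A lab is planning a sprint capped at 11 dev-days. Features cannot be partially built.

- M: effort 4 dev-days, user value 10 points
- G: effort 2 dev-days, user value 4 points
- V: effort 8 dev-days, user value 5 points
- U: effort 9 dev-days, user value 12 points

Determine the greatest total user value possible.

16

This is an integer program with binary decision variables.
Allowing fractional choices, the relaxed optimum would be about 20.7, but features are indivisible.
M + G: effort 4 + 2 = 6 ≤ 11, user value 10 + 4 = 14.
G + U: effort 2 + 9 = 11 ≤ 11, user value 4 + 12 = 16.
Best is G and U with total user value 16.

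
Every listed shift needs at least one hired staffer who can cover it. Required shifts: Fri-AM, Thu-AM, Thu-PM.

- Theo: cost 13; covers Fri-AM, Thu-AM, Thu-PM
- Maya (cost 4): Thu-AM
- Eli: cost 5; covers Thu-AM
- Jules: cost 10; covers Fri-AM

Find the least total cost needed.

13

This is a weighted set-cover instance.
Theo alone covers Fri-AM, Thu-AM, Thu-PM — every shift.
Total cost: 13.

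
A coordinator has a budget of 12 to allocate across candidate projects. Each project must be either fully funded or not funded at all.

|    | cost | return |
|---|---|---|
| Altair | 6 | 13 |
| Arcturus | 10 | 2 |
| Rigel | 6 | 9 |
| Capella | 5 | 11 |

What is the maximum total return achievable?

24

Allowing fractional choices, the relaxed optimum would be about 25.5, but projects are indivisible.
Altair + Rigel: cost 6 + 6 = 12 ≤ 12, return 13 + 9 = 22.
Rigel + Capella: cost 6 + 5 = 11 ≤ 12, return 9 + 11 = 20.
Altair + Capella: cost 6 + 5 = 11 ≤ 12, return 13 + 11 = 24.
Best is Altair and Capella with total return 24.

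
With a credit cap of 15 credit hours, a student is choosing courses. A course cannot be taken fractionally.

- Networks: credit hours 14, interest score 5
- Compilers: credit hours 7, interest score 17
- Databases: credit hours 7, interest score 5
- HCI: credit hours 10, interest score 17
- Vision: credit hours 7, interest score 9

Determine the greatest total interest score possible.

26

Compilers: credit hours 7 ≤ 15, interest score 17.
Compilers + Vision: credit hours 7 + 7 = 14 ≤ 15, interest score 17 + 9 = 26.
Compilers + Databases: credit hours 7 + 7 = 14 ≤ 15, interest score 17 + 5 = 22.
Best is Compilers and Vision with total interest score 26.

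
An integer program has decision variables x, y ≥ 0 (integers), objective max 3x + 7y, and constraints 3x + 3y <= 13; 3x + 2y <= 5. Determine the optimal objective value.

Relaxing integrality, the LP optimum is 17.50 at (x,y) = (0, 2.5), which is not an integer point.
(x,y)=(0,2) is feasible, giving 14.
(x,y)=(1,1) is feasible, giving 10.
(x,y)=(0,1) is feasible, giving 7.
Maximum is 14 at (x,y)=(0,2).

14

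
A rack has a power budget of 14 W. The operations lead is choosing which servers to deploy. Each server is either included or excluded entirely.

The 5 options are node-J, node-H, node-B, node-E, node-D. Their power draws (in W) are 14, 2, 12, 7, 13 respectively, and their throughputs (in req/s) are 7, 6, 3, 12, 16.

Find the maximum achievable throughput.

Allowing fractional choices, the relaxed optimum would be about 24.2, but servers are indivisible.
node-D: power draw 13 ≤ 14, throughput 16.
node-H + node-E: power draw 2 + 7 = 9 ≤ 14, throughput 6 + 12 = 18.
node-E: power draw 7 ≤ 14, throughput 12.
Best is node-H and node-E with total throughput 18.

18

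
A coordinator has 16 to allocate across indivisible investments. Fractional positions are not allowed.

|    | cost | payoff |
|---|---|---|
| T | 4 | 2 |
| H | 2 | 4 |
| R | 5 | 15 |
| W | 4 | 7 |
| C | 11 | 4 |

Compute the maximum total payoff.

28

Allowing fractional choices, the relaxed optimum would be about 28.4, but investments are indivisible.
T + R + W: cost 4 + 5 + 4 = 13 ≤ 16, payoff 2 + 15 + 7 = 24.
H + R + W: cost 2 + 5 + 4 = 11 ≤ 16, payoff 4 + 15 + 7 = 26.
T + H + R + W: cost 4 + 2 + 5 + 4 = 15 ≤ 16, payoff 2 + 4 + 15 + 7 = 28.
Best is T, H, R, and W with total payoff 28.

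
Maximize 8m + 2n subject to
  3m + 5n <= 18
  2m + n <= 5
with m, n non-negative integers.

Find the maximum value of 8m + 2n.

18

(m,n)=(2,1): 3·2+5·1=11≤18, 2·2+1·1=5≤5, objective 18.
(m,n)=(2,0): 3·2+5·0=6≤18, 2·2+1·0=4≤5, objective 16.
(m,n)=(1,2): 3·1+5·2=13≤18, 2·1+1·2=4≤5, objective 12.
(m,n)=(1,1): 3·1+5·1=8≤18, 2·1+1·1=3≤5, objective 10.
Maximum is 18 at (m,n)=(2,1).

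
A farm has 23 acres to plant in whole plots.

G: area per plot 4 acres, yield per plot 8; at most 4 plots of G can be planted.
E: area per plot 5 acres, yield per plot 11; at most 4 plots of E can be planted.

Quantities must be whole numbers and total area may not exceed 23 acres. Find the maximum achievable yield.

E has the best ratio (11/5); taking only E gives at most 4×11 = 44 (stopped by the area limit).
Mixing does better — 2×G and 3×E: area 23 ≤ 23, yield 2·8 + 3·11 = 49.

49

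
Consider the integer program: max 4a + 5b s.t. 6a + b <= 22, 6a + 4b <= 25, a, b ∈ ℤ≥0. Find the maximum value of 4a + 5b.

30

Relaxing integrality, the LP optimum is 31.25 at (a,b) = (0, 6.25), which is not an integer point.
(a,b)=(0,6): 6·0+1·6=6≤22, 6·0+4·6=24≤25, objective 30.
(a,b)=(0,5): 6·0+1·5=5≤22, 6·0+4·5=20≤25, objective 25.
The best lattice point is (0,6), giving 30.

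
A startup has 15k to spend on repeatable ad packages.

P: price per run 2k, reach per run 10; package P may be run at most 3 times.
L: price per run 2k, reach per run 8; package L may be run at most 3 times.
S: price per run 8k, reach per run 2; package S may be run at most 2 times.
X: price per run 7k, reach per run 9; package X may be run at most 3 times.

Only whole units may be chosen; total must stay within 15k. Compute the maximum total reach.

P has the best ratio (10/2); taking only P gives at most 3×10 = 30 (stopped by the supply cap of 3).
Mixing does better — 3×P and 3×L: price 12 ≤ 15, reach 3·10 + 3·8 = 54.

54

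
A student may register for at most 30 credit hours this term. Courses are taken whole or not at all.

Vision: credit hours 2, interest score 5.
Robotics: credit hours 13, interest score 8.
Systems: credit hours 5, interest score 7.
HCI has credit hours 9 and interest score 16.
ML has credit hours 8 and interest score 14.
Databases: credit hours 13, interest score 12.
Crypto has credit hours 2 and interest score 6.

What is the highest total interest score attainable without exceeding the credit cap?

This is an integer program with binary decision variables.
Take Vision, Systems, HCI, ML, and Crypto: credit hours 2 + 5 + 9 + 8 + 2 = 26 ≤ 30, interest score 5 + 7 + 16 + 14 + 6 = 48.
No other feasible combination does better.

48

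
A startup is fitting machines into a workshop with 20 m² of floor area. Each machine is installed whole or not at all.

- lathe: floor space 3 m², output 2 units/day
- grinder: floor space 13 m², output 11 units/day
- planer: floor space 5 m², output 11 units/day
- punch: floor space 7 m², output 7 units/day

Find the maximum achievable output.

22

Allowing fractional choices, the relaxed optimum would be about 24.8, but machines are indivisible.
planer + punch: floor space 5 + 7 = 12 ≤ 20, output 11 + 7 = 18.
lathe + planer + punch: floor space 3 + 5 + 7 = 15 ≤ 20, output 2 + 11 + 7 = 20.
grinder + planer: floor space 13 + 5 = 18 ≤ 20, output 11 + 11 = 22.
Best is grinder and planer with total output 22.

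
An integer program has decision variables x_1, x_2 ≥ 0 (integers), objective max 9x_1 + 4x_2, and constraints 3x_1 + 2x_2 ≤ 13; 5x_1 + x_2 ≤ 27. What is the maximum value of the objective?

(x_1,x_2)=(4,0): 3·4+2·0=12≤13, 5·4+1·0=20≤27, objective 36.
(x_1,x_2)=(3,1): 3·3+2·1=11≤13, 5·3+1·1=16≤27, objective 31.
Maximum is 36 at (x_1,x_2)=(4,0).

36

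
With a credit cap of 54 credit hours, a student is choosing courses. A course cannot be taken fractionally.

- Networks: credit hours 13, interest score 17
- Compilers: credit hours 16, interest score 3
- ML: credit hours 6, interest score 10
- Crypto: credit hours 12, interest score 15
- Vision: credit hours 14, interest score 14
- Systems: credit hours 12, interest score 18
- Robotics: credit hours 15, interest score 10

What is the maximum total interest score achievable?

Treat it as a binary knapsack problem.
Allowing fractional choices, the relaxed optimum would be about 71.0, but courses are indivisible.
Networks + Crypto + Systems + Robotics: credit hours 13 + 12 + 12 + 15 = 52 ≤ 54, interest score 17 + 15 + 18 + 10 = 60.
Networks + Crypto + Vision + Systems: credit hours 13 + 12 + 14 + 12 = 51 ≤ 54, interest score 17 + 15 + 14 + 18 = 64.
Networks + ML + Crypto + Systems: credit hours 13 + 6 + 12 + 12 = 43 ≤ 54, interest score 17 + 10 + 15 + 18 = 60.
Best is Networks, Crypto, Vision, and Systems with total interest score 64.

64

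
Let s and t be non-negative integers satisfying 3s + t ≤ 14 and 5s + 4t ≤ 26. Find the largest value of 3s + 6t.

36

The continuous relaxation peaks at (0, 6.5) with value 39.00; rounding to a feasible lattice point costs some objective.
(s,t)=(0,6): 3·0+1·6=6≤14, 5·0+4·6=24≤26, objective 36.
(s,t)=(1,5): 3·1+1·5=8≤14, 5·1+4·5=25≤26, objective 33.
(s,t)=(0,5): 3·0+1·5=5≤14, 5·0+4·5=20≤26, objective 30.
Maximum is 36 at (s,t)=(0,6).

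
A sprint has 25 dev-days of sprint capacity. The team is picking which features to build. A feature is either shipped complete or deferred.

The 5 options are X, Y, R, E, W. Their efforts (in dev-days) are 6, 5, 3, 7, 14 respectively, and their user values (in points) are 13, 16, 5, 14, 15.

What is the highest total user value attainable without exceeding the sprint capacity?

48

Allowing fractional choices, the relaxed optimum would be about 52.3, but features are indivisible.
X + Y + W: effort 6 + 5 + 14 = 25 ≤ 25, user value 13 + 16 + 15 = 44.
X + Y + E: effort 6 + 5 + 7 = 18 ≤ 25, user value 13 + 16 + 14 = 43.
X + Y + R + E: effort 6 + 5 + 3 + 7 = 21 ≤ 25, user value 13 + 16 + 5 + 14 = 48.
Best is X, Y, R, and E with total user value 48.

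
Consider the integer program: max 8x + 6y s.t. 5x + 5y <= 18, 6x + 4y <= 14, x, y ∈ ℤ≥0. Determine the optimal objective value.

(x,y)=(1,2) is feasible, giving 20.
(x,y)=(0,3) is feasible, giving 18.
The best lattice point is (1,2), giving 20.

20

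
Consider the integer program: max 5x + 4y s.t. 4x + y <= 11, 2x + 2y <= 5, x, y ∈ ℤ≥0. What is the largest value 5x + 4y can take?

10

(x,y)=(2,0) is feasible, giving 10.
(x,y)=(1,1) is feasible, giving 9.
(x,y)=(1,0) is feasible, giving 5.
No feasible integer point exceeds 10.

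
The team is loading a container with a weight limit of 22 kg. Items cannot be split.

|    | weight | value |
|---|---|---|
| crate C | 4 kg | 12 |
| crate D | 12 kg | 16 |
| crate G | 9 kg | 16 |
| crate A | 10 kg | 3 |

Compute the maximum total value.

32

Allowing fractional choices, the relaxed optimum would be about 40.0, but items are indivisible.
crate C + crate D: weight 4 + 12 = 16 ≤ 22, value 12 + 16 = 28.
crate D + crate G: weight 12 + 9 = 21 ≤ 22, value 16 + 16 = 32.
crate C + crate G: weight 4 + 9 = 13 ≤ 22, value 12 + 16 = 28.
Best is crate D and crate G with total value 32.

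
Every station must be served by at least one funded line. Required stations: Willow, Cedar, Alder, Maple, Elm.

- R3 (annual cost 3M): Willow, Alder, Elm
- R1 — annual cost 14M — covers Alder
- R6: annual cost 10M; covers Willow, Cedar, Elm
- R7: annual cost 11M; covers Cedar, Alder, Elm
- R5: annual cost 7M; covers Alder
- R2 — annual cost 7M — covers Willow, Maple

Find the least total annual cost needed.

The greedy cost-per-new-station heuristic would pick R3, R2, and R6 for 20, but a cheaper cover exists.
Choose R7 and R2: together they cover Willow, Cedar, Alder, Maple, Elm — every station.
Total annual cost: 11 + 7 = 18.
No cover costs less than 18.

18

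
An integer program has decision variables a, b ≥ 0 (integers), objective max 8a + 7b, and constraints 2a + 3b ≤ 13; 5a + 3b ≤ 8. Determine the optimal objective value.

15

Relaxing integrality, the LP optimum is 18.67 at (a,b) = (0, 2.67), which is not an integer point.
(a,b)=(1,1): 2·1+3·1=5≤13, 5·1+3·1=8≤8, objective 15.
(a,b)=(0,2): 2·0+3·2=6≤13, 5·0+3·2=6≤8, objective 14.
(a,b)=(1,0): 2·1+3·0=2≤13, 5·1+3·0=5≤8, objective 8.
(a,b)=(0,1): 2·0+3·1=3≤13, 5·0+3·1=3≤8, objective 7.
Maximum is 15 at (a,b)=(1,1).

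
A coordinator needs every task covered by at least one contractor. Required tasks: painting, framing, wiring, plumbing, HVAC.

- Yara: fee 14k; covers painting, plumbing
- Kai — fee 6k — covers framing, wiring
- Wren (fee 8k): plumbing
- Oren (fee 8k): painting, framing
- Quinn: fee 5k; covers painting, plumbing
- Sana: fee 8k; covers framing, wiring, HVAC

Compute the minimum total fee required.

This is a weighted set-cover instance.
Choose Quinn and Sana: together they cover painting, framing, wiring, plumbing, HVAC — every task.
Total fee: 5 + 8 = 13.
No cover costs less than 13.

13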